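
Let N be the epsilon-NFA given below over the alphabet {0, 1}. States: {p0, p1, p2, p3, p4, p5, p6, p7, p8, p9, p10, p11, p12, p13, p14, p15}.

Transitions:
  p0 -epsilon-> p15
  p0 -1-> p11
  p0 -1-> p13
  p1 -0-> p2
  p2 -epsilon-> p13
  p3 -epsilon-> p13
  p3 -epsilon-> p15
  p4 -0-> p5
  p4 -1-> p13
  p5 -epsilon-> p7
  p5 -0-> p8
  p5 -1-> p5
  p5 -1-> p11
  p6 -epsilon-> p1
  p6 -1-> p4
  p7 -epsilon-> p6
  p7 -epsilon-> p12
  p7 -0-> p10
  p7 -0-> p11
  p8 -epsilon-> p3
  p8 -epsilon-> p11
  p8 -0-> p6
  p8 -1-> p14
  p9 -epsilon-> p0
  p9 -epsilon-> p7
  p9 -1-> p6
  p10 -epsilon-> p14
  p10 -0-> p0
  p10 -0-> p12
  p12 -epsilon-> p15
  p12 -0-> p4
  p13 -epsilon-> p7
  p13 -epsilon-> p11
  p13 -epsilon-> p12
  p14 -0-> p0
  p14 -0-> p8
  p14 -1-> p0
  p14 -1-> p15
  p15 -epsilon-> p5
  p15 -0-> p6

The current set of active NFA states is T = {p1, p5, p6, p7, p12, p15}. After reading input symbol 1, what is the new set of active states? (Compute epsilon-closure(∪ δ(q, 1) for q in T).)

{p1, p4, p5, p6, p7, p11, p12, p15}

p5 on 1 → {p5, p11}.
p6 on 1 → {p4}.
No 1-transition from p1, p7, p12, p15.
Union after reading 1: {p4, p5, p11}.
Now take the epsilon-closure:
From p5 via epsilon: add p7.
From p7 via epsilon: add p6, p12.
From p6 via epsilon: add p1.
From p12 via epsilon: add p15.
No new states can be added; the closed set is {p1, p4, p5, p6, p7, p11, p12, p15}.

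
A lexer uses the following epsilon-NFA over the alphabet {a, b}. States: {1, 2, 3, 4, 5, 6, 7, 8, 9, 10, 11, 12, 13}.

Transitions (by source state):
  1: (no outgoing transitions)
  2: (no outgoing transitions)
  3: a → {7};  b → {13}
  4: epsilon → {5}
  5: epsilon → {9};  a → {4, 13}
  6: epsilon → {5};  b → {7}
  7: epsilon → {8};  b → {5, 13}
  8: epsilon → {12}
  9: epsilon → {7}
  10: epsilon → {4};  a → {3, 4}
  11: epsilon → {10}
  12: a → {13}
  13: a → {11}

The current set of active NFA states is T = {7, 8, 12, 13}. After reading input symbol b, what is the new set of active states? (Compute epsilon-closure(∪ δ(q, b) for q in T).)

7 on b → {5, 13}.
No b-transition from 8, 12, 13.
Union after reading b: {5, 13}.
Now take the epsilon-closure:
From 5 via epsilon: add 9.
From 9 via epsilon: add 7.
From 7 via epsilon: add 8.
From 8 via epsilon: add 12.
No new states can be added; the closed set is {5, 7, 8, 9, 12, 13}.

{5, 7, 8, 9, 12, 13}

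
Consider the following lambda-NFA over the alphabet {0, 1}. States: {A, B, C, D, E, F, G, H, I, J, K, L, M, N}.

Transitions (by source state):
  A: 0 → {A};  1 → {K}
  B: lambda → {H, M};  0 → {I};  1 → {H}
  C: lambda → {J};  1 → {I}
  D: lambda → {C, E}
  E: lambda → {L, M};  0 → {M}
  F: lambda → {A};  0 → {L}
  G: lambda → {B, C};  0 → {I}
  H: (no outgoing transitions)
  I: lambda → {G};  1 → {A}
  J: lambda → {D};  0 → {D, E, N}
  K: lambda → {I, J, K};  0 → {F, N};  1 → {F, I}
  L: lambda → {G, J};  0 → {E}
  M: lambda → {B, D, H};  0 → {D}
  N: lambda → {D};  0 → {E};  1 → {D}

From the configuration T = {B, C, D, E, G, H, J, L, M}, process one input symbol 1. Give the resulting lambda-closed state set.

B on 1 → {H}.
C on 1 → {I}.
No 1-transition from D, E, G, H, J, L, M.
Union after reading 1: {H, I}.
Now take the lambda-closure:
From I via lambda: add G.
From G via lambda: add B, C.
From B via lambda: add M.
From C via lambda: add J.
From J via lambda: add D.
From D via lambda: add E.
From E via lambda: add L.
No new states can be added; the closed set is {B, C, D, E, G, H, I, J, L, M}.

{B, C, D, E, G, H, I, J, L, M}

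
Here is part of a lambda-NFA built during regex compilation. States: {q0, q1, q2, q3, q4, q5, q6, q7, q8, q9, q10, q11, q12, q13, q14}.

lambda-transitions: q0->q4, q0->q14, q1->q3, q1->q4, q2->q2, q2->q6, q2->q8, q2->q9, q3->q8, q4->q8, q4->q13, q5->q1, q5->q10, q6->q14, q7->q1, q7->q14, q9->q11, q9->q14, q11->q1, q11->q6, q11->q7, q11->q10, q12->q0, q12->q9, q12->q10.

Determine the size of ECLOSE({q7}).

Start with {q7}.
From q7 via lambda: add q1, q14.
From q1 via lambda: add q3, q4.
From q3 via lambda: add q8.
From q4 via lambda: add q13.
lambda-closure = {q1, q3, q4, q7, q8, q13, q14}, which has 7 states.

7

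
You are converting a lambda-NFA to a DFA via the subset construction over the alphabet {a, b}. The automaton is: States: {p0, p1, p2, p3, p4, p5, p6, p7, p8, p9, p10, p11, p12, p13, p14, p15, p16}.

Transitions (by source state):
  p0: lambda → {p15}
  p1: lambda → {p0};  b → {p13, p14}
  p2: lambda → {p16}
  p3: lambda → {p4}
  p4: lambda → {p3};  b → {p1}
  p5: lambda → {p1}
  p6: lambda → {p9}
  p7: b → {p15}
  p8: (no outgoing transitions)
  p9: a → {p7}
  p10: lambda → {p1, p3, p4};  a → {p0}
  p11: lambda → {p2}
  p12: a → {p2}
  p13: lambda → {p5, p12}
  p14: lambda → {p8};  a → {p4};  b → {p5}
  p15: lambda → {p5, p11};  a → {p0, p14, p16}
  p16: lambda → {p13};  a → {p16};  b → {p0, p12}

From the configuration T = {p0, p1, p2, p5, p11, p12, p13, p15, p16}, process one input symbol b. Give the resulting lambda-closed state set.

p1 on b → {p13, p14}.
p16 on b → {p0, p12}.
No b-transition from p0, p2, p5, p11, p12, p13, p15.
Union after reading b: {p0, p12, p13, p14}.
Now take the lambda-closure:
From p0 via lambda: add p15.
From p13 via lambda: add p5.
From p14 via lambda: add p8.
From p5 via lambda: add p1.
From p15 via lambda: add p11.
From p11 via lambda: add p2.
From p2 via lambda: add p16.
No new states can be added; the closed set is {p0, p1, p2, p5, p8, p11, p12, p13, p14, p15, p16}.

{p0, p1, p2, p5, p8, p11, p12, p13, p14, p15, p16}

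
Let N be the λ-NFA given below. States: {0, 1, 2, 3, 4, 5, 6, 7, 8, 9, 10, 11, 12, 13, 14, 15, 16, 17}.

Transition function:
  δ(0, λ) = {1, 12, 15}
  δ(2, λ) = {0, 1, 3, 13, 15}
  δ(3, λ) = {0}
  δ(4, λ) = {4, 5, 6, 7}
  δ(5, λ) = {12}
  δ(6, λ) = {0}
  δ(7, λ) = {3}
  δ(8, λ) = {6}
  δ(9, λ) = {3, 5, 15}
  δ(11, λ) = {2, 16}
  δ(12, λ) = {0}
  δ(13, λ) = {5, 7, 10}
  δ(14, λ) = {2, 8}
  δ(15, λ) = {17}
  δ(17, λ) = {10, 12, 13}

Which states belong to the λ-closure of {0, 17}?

{0, 1, 3, 5, 7, 10, 12, 13, 15, 17}

Start with {0, 17}.
From 0 via λ: add 1, 12, 15.
From 17 via λ: add 10, 13.
From 13 via λ: add 5, 7.
From 7 via λ: add 3.
No new states can be added; the closed set is {0, 1, 3, 5, 7, 10, 12, 13, 15, 17}.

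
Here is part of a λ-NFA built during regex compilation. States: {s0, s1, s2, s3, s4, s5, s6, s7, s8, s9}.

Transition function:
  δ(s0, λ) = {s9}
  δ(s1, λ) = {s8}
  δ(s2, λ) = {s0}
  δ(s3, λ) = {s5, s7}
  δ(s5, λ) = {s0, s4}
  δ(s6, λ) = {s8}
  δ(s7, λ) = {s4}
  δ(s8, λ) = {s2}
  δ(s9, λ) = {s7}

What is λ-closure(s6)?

Start with {s6}.
From s6 via λ: add s8.
From s8 via λ: add s2.
From s2 via λ: add s0.
From s0 via λ: add s9.
From s9 via λ: add s7.
From s7 via λ: add s4.
No new states can be added; the closed set is {s0, s2, s4, s6, s7, s8, s9}.

{s0, s2, s4, s6, s7, s8, s9}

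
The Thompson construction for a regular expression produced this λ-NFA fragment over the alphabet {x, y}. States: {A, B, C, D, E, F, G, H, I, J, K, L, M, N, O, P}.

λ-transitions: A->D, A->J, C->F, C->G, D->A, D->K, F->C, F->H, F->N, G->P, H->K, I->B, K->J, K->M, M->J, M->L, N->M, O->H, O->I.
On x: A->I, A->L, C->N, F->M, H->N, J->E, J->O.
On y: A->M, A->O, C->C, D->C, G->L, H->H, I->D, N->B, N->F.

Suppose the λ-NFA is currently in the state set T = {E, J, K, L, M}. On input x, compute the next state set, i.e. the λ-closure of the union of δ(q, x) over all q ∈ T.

J on x → {E, O}.
No x-transition from E, K, L, M.
Union after reading x: {E, O}.
Now take the λ-closure:
From O via λ: add H, I.
From H via λ: add K.
From I via λ: add B.
From K via λ: add J, M.
From M via λ: add L.
No new states can be added; the closed set is {B, E, H, I, J, K, L, M, O}.

{B, E, H, I, J, K, L, M, O}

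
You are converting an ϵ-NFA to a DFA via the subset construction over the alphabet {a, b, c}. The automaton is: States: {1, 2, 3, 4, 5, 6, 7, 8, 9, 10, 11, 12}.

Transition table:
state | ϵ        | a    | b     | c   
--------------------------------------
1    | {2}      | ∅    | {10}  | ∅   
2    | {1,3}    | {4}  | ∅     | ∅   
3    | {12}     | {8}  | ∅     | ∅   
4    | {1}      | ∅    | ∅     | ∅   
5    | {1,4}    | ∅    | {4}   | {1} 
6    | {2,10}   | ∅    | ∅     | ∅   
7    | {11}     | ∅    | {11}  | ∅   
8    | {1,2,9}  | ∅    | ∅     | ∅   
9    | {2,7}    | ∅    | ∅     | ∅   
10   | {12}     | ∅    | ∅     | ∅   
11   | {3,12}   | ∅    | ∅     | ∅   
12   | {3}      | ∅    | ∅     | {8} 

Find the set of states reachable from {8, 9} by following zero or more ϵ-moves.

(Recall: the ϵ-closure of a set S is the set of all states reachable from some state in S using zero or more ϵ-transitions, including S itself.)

Start with {8, 9}.
From 8 via ϵ: add 1, 2.
From 9 via ϵ: add 7.
From 2 via ϵ: add 3.
From 7 via ϵ: add 11.
From 3 via ϵ: add 12.
No new states can be added; the closed set is {1, 2, 3, 7, 8, 9, 11, 12}.

{1, 2, 3, 7, 8, 9, 11, 12}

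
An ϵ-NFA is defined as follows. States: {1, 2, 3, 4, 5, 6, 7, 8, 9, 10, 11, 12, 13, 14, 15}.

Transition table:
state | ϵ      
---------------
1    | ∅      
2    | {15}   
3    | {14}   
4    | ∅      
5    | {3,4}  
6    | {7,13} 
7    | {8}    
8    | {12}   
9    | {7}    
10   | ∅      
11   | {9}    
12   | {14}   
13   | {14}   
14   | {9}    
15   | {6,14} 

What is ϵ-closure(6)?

{6, 7, 8, 9, 12, 13, 14}

Start with {6}.
From 6 via ϵ: add 7, 13.
From 7 via ϵ: add 8.
From 13 via ϵ: add 14.
From 8 via ϵ: add 12.
From 14 via ϵ: add 9.
No new states can be added; the closed set is {6, 7, 8, 9, 12, 13, 14}.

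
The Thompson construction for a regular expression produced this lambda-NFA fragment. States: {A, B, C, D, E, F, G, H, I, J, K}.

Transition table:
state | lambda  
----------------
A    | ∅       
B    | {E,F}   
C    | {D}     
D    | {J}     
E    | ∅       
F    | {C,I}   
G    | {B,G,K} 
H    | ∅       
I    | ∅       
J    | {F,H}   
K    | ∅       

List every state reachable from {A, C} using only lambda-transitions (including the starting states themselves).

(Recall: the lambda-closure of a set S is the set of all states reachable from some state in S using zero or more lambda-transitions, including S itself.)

{A, C, D, F, H, I, J}

Start with {A, C}.
From C via lambda: add D.
From D via lambda: add J.
From J via lambda: add F, H.
From F via lambda: add I.
No new states can be added; the closed set is {A, C, D, F, H, I, J}.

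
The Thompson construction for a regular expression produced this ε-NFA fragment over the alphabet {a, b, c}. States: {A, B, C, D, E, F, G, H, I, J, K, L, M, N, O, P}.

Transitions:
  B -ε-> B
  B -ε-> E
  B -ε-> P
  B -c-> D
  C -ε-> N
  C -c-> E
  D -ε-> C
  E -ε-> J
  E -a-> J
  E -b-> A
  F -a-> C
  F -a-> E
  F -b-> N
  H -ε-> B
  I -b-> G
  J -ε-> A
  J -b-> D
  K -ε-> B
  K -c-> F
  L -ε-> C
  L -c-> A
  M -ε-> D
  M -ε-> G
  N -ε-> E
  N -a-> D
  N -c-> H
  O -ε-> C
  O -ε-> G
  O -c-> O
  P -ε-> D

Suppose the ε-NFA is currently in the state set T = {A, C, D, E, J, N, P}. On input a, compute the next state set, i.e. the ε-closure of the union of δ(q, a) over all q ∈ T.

{A, C, D, E, J, N}

E on a → {J}.
N on a → {D}.
No a-transition from A, C, D, J, P.
Union after reading a: {D, J}.
Now take the ε-closure:
From D via ε: add C.
From J via ε: add A.
From C via ε: add N.
From N via ε: add E.
No new states can be added; the closed set is {A, C, D, E, J, N}.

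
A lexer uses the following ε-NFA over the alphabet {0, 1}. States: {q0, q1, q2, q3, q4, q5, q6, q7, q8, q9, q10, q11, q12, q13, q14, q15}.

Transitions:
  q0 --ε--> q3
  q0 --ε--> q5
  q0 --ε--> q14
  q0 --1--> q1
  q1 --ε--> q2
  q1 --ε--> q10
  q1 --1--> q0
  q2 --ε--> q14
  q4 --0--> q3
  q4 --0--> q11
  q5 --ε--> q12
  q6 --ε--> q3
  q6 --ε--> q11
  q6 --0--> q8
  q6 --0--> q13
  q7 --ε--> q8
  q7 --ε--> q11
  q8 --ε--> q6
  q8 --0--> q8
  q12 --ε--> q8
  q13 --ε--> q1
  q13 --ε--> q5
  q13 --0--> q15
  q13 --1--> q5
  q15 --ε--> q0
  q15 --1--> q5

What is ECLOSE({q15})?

Start with {q15}.
From q15 via ε: add q0.
From q0 via ε: add q3, q5, q14.
From q5 via ε: add q12.
From q12 via ε: add q8.
From q8 via ε: add q6.
From q6 via ε: add q11.
No new states can be added; the closed set is {q0, q3, q5, q6, q8, q11, q12, q14, q15}.

{q0, q3, q5, q6, q8, q11, q12, q14, q15}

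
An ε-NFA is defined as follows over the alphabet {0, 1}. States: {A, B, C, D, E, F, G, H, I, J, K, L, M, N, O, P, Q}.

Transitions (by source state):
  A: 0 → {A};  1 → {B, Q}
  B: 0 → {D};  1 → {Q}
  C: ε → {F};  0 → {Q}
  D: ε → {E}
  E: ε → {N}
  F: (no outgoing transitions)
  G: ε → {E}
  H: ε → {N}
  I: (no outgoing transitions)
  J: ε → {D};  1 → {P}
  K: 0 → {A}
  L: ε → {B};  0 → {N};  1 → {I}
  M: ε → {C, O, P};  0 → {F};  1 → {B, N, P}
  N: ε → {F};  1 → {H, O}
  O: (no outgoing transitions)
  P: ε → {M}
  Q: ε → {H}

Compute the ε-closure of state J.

Start with {J}.
From J via ε: add D.
From D via ε: add E.
From E via ε: add N.
From N via ε: add F.
No new states can be added; the closed set is {D, E, F, J, N}.

{D, E, F, J, N}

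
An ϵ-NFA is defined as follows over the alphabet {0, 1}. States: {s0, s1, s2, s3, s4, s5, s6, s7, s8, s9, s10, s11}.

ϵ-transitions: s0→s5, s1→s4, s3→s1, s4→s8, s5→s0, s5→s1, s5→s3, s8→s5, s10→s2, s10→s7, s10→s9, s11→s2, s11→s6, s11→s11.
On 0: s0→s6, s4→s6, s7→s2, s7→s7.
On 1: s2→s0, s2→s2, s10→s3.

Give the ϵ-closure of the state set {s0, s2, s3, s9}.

{s0, s1, s2, s3, s4, s5, s8, s9}

Start with {s0, s2, s3, s9}.
From s0 via ϵ: add s5.
From s3 via ϵ: add s1.
From s1 via ϵ: add s4.
From s4 via ϵ: add s8.
No new states can be added; the closed set is {s0, s1, s2, s3, s4, s5, s8, s9}.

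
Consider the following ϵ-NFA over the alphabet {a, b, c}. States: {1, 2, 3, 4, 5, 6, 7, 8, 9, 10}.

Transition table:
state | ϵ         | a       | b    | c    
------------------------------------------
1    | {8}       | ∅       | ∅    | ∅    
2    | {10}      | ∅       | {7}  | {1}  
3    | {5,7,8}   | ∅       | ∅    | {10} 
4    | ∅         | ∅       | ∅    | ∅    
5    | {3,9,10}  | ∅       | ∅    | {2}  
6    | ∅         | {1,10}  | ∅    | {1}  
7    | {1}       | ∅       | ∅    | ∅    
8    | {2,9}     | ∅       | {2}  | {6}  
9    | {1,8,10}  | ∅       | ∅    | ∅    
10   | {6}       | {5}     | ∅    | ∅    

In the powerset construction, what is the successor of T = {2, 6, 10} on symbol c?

2 on c → {1}.
6 on c → {1}.
No c-transition from 10.
Union after reading c: {1}.
Now take the ϵ-closure:
From 1 via ϵ: add 8.
From 8 via ϵ: add 2, 9.
From 2 via ϵ: add 10.
From 10 via ϵ: add 6.
No new states can be added; the closed set is {1, 2, 6, 8, 9, 10}.

{1, 2, 6, 8, 9, 10}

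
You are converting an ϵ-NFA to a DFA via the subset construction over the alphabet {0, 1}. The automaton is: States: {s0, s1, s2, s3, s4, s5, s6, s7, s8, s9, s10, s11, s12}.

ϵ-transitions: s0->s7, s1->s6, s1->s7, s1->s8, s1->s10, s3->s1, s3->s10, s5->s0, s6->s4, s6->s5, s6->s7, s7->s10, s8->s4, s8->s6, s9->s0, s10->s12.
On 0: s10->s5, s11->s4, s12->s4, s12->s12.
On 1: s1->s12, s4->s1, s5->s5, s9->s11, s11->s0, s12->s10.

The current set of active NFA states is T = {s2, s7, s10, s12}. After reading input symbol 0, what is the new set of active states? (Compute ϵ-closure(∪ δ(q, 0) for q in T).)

{s0, s4, s5, s7, s10, s12}

s10 on 0 → {s5}.
s12 on 0 → {s4, s12}.
No 0-transition from s2, s7.
Union after reading 0: {s4, s5, s12}.
Now take the ϵ-closure:
From s5 via ϵ: add s0.
From s0 via ϵ: add s7.
From s7 via ϵ: add s10.
No new states can be added; the closed set is {s0, s4, s5, s7, s10, s12}.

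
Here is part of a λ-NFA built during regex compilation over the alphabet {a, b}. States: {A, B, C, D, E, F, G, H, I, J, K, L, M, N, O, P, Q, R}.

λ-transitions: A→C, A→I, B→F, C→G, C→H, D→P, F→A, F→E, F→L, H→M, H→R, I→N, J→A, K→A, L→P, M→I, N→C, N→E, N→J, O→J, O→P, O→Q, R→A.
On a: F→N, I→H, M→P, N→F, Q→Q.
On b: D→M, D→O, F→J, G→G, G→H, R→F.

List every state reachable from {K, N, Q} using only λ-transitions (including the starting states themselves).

{A, C, E, G, H, I, J, K, M, N, Q, R}

Start with {K, N, Q}.
From K via λ: add A.
From N via λ: add C, E, J.
From A via λ: add I.
From C via λ: add G, H.
From H via λ: add M, R.
No new states can be added; the closed set is {A, C, E, G, H, I, J, K, M, N, Q, R}.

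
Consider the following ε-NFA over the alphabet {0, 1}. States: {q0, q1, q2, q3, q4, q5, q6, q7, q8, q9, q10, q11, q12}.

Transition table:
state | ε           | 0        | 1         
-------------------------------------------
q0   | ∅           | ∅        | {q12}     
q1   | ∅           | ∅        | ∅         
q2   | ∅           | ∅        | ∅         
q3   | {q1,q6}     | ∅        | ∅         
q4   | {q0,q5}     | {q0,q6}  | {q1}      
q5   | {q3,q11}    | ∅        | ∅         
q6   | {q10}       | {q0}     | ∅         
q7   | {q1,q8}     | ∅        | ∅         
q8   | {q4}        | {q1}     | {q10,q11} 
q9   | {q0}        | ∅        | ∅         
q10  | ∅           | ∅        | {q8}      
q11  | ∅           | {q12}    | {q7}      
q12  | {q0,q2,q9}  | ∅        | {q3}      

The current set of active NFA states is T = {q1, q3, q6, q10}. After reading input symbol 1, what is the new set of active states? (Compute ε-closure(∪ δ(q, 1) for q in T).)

q10 on 1 → {q8}.
No 1-transition from q1, q3, q6.
Union after reading 1: {q8}.
Now take the ε-closure:
From q8 via ε: add q4.
From q4 via ε: add q0, q5.
From q5 via ε: add q3, q11.
From q3 via ε: add q1, q6.
From q6 via ε: add q10.
No new states can be added; the closed set is {q0, q1, q3, q4, q5, q6, q8, q10, q11}.

{q0, q1, q3, q4, q5, q6, q8, q10, q11}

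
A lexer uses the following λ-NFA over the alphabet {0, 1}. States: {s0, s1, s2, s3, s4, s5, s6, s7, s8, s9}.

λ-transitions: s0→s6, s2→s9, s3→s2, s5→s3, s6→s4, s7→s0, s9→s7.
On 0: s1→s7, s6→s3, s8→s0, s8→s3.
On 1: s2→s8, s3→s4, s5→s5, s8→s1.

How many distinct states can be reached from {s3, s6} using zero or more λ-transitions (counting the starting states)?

Start with {s3, s6}.
From s3 via λ: add s2.
From s6 via λ: add s4.
From s2 via λ: add s9.
From s9 via λ: add s7.
From s7 via λ: add s0.
λ-closure = {s0, s2, s3, s4, s6, s7, s9}, which has 7 states.

7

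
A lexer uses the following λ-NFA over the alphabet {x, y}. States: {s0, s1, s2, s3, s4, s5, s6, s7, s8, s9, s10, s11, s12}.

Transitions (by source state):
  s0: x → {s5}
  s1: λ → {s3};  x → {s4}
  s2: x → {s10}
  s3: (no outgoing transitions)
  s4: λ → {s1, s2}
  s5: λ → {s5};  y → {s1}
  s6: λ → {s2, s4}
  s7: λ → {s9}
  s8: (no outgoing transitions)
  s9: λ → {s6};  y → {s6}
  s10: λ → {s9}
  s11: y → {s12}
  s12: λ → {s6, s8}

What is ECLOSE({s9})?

Start with {s9}.
From s9 via λ: add s6.
From s6 via λ: add s2, s4.
From s4 via λ: add s1.
From s1 via λ: add s3.
No new states can be added; the closed set is {s1, s2, s3, s4, s6, s9}.

{s1, s2, s3, s4, s6, s9}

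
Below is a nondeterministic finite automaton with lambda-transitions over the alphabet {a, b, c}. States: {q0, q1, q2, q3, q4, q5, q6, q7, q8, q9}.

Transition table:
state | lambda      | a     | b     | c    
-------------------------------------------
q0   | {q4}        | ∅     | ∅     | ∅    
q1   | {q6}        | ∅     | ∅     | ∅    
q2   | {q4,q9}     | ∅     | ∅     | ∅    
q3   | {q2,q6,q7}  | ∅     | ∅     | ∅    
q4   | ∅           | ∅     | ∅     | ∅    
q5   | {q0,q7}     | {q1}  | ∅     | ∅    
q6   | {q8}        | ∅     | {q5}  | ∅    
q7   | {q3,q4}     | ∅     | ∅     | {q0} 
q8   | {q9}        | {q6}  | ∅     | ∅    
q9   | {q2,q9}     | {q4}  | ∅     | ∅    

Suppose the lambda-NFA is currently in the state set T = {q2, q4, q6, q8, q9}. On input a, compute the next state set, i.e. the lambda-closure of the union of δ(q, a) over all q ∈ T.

q8 on a → {q6}.
q9 on a → {q4}.
No a-transition from q2, q4, q6.
Union after reading a: {q4, q6}.
Now take the lambda-closure:
From q6 via lambda: add q8.
From q8 via lambda: add q9.
From q9 via lambda: add q2.
No new states can be added; the closed set is {q2, q4, q6, q8, q9}.

{q2, q4, q6, q8, q9}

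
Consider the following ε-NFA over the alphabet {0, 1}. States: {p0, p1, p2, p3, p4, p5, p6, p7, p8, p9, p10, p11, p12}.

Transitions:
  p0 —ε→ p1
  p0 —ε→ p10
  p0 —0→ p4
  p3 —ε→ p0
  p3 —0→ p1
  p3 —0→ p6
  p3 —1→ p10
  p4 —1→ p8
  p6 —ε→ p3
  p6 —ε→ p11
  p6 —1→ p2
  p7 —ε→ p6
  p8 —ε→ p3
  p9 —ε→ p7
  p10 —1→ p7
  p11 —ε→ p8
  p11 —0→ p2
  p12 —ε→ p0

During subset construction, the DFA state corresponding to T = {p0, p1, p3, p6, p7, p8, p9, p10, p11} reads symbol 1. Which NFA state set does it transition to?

p3 on 1 → {p10}.
p6 on 1 → {p2}.
p10 on 1 → {p7}.
No 1-transition from p0, p1, p7, p8, p9, p11.
Union after reading 1: {p2, p7, p10}.
Now take the ε-closure:
From p7 via ε: add p6.
From p6 via ε: add p3, p11.
From p3 via ε: add p0.
From p11 via ε: add p8.
From p0 via ε: add p1.
No new states can be added; the closed set is {p0, p1, p2, p3, p6, p7, p8, p10, p11}.

{p0, p1, p2, p3, p6, p7, p8, p10, p11}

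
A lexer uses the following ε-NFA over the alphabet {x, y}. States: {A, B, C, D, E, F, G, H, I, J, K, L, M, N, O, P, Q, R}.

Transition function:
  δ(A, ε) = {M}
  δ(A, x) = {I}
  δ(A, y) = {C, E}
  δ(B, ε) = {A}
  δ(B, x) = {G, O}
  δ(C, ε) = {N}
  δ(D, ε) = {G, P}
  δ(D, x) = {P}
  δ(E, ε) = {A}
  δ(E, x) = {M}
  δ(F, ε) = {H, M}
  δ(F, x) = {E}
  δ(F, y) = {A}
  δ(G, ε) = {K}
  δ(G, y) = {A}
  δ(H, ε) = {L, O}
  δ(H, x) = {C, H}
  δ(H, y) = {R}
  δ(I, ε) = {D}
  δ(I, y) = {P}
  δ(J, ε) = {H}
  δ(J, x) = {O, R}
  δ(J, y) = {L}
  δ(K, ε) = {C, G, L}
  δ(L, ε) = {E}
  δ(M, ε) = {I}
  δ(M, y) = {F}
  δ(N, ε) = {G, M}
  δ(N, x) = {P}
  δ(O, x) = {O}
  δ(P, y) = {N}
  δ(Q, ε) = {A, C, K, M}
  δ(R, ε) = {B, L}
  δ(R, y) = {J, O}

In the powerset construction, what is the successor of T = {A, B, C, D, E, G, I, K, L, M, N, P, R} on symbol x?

{A, C, D, E, G, I, K, L, M, N, O, P}

A on x → {I}.
B on x → {G, O}.
D on x → {P}.
E on x → {M}.
N on x → {P}.
No x-transition from C, G, I, K, L, M, P, R.
Union after reading x: {G, I, M, O, P}.
Now take the ε-closure:
From G via ε: add K.
From I via ε: add D.
From K via ε: add C, L.
From C via ε: add N.
From L via ε: add E.
From E via ε: add A.
No new states can be added; the closed set is {A, C, D, E, G, I, K, L, M, N, O, P}.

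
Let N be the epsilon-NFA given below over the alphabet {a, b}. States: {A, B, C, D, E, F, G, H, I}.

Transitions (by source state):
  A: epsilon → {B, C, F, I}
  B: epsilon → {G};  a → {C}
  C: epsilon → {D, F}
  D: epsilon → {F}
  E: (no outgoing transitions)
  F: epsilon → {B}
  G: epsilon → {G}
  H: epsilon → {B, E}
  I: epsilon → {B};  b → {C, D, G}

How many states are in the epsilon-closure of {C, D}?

Start with {C, D}.
From C via epsilon: add F.
From F via epsilon: add B.
From B via epsilon: add G.
epsilon-closure = {B, C, D, F, G}, which has 5 states.

5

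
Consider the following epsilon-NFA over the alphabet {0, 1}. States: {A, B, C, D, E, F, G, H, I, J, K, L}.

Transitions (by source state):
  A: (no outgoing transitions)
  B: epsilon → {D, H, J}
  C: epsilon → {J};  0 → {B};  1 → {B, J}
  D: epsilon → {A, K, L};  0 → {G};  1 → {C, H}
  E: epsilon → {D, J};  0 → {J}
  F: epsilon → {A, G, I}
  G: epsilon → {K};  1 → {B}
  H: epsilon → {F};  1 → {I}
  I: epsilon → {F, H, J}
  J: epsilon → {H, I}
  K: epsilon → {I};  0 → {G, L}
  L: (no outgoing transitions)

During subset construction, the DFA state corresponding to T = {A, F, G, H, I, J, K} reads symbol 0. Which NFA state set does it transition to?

K on 0 → {G, L}.
No 0-transition from A, F, G, H, I, J.
Union after reading 0: {G, L}.
Now take the epsilon-closure:
From G via epsilon: add K.
From K via epsilon: add I.
From I via epsilon: add F, H, J.
From F via epsilon: add A.
No new states can be added; the closed set is {A, F, G, H, I, J, K, L}.

{A, F, G, H, I, J, K, L}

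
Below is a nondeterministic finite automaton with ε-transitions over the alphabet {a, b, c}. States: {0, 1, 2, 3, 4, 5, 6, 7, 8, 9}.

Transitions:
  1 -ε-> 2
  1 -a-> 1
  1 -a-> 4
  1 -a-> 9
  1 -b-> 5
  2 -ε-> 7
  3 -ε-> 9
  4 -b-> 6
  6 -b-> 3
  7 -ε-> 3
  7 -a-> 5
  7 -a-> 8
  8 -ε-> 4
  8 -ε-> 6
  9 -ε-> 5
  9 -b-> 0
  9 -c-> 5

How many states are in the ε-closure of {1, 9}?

6

Start with {1, 9}.
From 1 via ε: add 2.
From 9 via ε: add 5.
From 2 via ε: add 7.
From 7 via ε: add 3.
ε-closure = {1, 2, 3, 5, 7, 9}, which has 6 states.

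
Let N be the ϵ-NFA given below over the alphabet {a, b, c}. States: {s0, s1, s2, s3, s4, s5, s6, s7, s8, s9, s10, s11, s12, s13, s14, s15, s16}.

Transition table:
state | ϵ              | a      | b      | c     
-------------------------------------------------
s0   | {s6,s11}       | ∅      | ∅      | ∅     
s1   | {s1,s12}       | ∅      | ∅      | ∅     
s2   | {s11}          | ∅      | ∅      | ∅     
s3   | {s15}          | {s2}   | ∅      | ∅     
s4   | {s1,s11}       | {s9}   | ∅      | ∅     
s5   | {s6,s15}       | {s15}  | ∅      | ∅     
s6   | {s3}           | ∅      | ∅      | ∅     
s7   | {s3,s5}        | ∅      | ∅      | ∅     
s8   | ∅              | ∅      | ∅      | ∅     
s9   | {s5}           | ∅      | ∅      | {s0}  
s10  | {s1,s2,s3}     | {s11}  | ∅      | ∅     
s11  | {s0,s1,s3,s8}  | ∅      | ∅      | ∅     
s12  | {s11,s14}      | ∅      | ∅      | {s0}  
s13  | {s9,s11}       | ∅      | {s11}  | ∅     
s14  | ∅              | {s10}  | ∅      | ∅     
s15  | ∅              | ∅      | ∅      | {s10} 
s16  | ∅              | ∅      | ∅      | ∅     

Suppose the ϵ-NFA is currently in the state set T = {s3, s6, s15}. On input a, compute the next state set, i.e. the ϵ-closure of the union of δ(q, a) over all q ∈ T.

s3 on a → {s2}.
No a-transition from s6, s15.
Union after reading a: {s2}.
Now take the ϵ-closure:
From s2 via ϵ: add s11.
From s11 via ϵ: add s0, s1, s3, s8.
From s0 via ϵ: add s6.
From s1 via ϵ: add s12.
From s3 via ϵ: add s15.
From s12 via ϵ: add s14.
No new states can be added; the closed set is {s0, s1, s2, s3, s6, s8, s11, s12, s14, s15}.

{s0, s1, s2, s3, s6, s8, s11, s12, s14, s15}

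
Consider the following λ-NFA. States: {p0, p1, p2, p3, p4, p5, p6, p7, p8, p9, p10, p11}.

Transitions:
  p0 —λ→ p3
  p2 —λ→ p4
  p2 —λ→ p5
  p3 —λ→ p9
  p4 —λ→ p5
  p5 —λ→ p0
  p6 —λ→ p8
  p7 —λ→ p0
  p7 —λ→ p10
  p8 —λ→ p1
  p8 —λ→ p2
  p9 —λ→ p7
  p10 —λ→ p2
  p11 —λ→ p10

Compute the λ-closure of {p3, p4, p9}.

{p0, p2, p3, p4, p5, p7, p9, p10}

Start with {p3, p4, p9}.
From p4 via λ: add p5.
From p9 via λ: add p7.
From p5 via λ: add p0.
From p7 via λ: add p10.
From p10 via λ: add p2.
No new states can be added; the closed set is {p0, p2, p3, p4, p5, p7, p9, p10}.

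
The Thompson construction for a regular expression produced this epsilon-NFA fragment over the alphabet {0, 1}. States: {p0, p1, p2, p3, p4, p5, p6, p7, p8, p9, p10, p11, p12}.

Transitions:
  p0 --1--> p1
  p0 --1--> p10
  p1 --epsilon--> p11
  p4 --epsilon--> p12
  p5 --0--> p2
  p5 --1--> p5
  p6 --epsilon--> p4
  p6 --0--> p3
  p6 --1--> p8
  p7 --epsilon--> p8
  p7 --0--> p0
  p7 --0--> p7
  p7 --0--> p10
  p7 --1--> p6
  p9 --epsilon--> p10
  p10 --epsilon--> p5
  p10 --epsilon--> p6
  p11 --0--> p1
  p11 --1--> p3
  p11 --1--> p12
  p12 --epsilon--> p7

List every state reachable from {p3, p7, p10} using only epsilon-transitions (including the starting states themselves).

Start with {p3, p7, p10}.
From p7 via epsilon: add p8.
From p10 via epsilon: add p5, p6.
From p6 via epsilon: add p4.
From p4 via epsilon: add p12.
No new states can be added; the closed set is {p3, p4, p5, p6, p7, p8, p10, p12}.

{p3, p4, p5, p6, p7, p8, p10, p12}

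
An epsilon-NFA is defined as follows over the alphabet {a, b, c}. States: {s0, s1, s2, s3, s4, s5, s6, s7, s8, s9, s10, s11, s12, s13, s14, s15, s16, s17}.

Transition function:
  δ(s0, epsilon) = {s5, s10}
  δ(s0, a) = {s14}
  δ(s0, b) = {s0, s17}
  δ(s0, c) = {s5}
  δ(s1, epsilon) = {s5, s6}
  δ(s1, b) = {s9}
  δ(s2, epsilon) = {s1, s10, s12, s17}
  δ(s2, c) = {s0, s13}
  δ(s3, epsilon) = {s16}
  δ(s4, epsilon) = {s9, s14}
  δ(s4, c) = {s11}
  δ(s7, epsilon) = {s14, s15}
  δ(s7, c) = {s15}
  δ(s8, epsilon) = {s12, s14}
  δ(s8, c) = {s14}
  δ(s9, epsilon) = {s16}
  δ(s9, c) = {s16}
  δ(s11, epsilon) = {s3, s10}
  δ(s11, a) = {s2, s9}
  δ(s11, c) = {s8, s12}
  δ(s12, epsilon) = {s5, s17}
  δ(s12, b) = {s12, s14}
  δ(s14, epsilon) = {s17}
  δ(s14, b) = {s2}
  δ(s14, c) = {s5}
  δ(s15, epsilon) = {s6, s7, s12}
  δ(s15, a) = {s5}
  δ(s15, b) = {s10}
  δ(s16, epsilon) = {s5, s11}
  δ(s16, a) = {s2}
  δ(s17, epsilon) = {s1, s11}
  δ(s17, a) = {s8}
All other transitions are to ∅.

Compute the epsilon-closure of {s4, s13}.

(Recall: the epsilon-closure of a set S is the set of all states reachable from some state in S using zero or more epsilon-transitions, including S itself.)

Start with {s4, s13}.
From s4 via epsilon: add s9, s14.
From s9 via epsilon: add s16.
From s14 via epsilon: add s17.
From s16 via epsilon: add s5, s11.
From s17 via epsilon: add s1.
From s1 via epsilon: add s6.
From s11 via epsilon: add s3, s10.
No new states can be added; the closed set is {s1, s3, s4, s5, s6, s9, s10, s11, s13, s14, s16, s17}.

{s1, s3, s4, s5, s6, s9, s10, s11, s13, s14, s16, s17}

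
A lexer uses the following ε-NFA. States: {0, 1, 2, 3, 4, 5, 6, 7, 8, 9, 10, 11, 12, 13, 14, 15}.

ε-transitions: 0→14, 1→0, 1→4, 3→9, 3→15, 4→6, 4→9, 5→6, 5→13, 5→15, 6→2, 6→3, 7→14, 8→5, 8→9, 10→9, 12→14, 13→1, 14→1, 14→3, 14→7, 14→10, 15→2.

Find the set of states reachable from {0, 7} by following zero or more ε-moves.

Start with {0, 7}.
From 0 via ε: add 14.
From 14 via ε: add 1, 3, 10.
From 1 via ε: add 4.
From 3 via ε: add 9, 15.
From 4 via ε: add 6.
From 15 via ε: add 2.
No new states can be added; the closed set is {0, 1, 2, 3, 4, 6, 7, 9, 10, 14, 15}.

{0, 1, 2, 3, 4, 6, 7, 9, 10, 14, 15}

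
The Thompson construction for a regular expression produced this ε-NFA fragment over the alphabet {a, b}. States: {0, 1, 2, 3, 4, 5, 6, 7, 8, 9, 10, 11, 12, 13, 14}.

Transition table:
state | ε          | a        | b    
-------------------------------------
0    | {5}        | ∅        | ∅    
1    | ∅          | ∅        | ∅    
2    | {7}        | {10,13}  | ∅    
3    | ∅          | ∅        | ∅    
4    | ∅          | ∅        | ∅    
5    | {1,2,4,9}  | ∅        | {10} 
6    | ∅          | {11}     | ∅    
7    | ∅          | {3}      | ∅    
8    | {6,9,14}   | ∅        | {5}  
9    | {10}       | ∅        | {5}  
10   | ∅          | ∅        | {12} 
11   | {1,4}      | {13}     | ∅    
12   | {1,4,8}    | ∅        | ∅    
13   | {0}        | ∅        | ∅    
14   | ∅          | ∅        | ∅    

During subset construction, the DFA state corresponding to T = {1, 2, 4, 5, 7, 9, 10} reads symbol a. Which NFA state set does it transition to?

2 on a → {10, 13}.
7 on a → {3}.
No a-transition from 1, 4, 5, 9, 10.
Union after reading a: {3, 10, 13}.
Now take the ε-closure:
From 13 via ε: add 0.
From 0 via ε: add 5.
From 5 via ε: add 1, 2, 4, 9.
From 2 via ε: add 7.
No new states can be added; the closed set is {0, 1, 2, 3, 4, 5, 7, 9, 10, 13}.

{0, 1, 2, 3, 4, 5, 7, 9, 10, 13}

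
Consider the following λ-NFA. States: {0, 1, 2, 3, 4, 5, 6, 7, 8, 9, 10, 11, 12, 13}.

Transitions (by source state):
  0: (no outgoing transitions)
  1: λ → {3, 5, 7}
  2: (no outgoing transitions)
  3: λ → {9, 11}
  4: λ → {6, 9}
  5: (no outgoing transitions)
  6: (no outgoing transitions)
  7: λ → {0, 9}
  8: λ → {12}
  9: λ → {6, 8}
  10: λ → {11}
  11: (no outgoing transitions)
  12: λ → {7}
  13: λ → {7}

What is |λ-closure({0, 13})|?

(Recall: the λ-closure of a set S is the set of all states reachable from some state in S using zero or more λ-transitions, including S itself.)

Start with {0, 13}.
From 13 via λ: add 7.
From 7 via λ: add 9.
From 9 via λ: add 6, 8.
From 8 via λ: add 12.
λ-closure = {0, 6, 7, 8, 9, 12, 13}, which has 7 states.

7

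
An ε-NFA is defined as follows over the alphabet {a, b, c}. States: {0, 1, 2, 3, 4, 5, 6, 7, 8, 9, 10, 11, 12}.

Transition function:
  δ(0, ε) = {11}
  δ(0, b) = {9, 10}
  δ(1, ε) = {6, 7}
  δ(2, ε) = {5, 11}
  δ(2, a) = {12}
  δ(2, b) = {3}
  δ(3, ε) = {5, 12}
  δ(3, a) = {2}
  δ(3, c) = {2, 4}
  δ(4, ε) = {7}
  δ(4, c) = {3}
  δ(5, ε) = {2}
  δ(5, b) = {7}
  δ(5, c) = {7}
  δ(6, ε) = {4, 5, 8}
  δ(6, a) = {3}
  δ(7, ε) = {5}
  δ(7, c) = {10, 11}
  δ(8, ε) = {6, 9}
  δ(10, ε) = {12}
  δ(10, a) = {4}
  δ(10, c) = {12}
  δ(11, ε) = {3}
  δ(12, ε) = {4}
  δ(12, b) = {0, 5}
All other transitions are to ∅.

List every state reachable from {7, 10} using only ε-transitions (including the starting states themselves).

Start with {7, 10}.
From 7 via ε: add 5.
From 10 via ε: add 12.
From 5 via ε: add 2.
From 12 via ε: add 4.
From 2 via ε: add 11.
From 11 via ε: add 3.
No new states can be added; the closed set is {2, 3, 4, 5, 7, 10, 11, 12}.

{2, 3, 4, 5, 7, 10, 11, 12}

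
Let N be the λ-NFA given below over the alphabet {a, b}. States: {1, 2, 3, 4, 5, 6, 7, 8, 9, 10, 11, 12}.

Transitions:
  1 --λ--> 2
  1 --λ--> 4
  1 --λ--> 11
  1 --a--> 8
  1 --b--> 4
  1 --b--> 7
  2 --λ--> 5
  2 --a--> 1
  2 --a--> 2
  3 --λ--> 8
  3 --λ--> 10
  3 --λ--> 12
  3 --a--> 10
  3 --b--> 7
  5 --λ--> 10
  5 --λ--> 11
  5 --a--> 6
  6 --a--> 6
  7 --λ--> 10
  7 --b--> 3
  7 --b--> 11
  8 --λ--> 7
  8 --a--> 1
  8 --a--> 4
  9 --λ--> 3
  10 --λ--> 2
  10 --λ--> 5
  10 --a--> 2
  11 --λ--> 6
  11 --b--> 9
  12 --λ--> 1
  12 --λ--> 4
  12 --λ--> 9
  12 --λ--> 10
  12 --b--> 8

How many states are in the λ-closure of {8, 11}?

Start with {8, 11}.
From 8 via λ: add 7.
From 11 via λ: add 6.
From 7 via λ: add 10.
From 10 via λ: add 2, 5.
λ-closure = {2, 5, 6, 7, 8, 10, 11}, which has 7 states.

7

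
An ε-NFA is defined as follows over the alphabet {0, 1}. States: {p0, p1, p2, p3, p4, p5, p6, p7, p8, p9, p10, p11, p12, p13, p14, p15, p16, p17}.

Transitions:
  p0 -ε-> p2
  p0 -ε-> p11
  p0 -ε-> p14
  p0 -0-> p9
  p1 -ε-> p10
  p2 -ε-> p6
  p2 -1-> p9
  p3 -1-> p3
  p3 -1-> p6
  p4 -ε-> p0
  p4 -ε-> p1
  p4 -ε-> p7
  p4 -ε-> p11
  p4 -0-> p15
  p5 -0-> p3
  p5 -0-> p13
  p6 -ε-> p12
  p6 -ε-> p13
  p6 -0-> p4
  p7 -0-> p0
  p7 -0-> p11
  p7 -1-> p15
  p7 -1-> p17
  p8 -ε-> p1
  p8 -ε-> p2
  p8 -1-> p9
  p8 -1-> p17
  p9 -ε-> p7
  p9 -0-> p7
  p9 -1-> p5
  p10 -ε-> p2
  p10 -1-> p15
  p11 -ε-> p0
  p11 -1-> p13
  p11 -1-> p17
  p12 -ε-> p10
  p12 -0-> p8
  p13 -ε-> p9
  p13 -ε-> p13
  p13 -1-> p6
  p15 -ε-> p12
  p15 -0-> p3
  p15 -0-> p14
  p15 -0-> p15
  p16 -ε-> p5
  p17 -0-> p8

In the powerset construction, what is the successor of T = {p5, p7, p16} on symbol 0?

{p0, p2, p3, p6, p7, p9, p10, p11, p12, p13, p14}

p5 on 0 → {p3, p13}.
p7 on 0 → {p0, p11}.
No 0-transition from p16.
Union after reading 0: {p0, p3, p11, p13}.
Now take the ε-closure:
From p0 via ε: add p2, p14.
From p13 via ε: add p9.
From p2 via ε: add p6.
From p9 via ε: add p7.
From p6 via ε: add p12.
From p12 via ε: add p10.
No new states can be added; the closed set is {p0, p2, p3, p6, p7, p9, p10, p11, p12, p13, p14}.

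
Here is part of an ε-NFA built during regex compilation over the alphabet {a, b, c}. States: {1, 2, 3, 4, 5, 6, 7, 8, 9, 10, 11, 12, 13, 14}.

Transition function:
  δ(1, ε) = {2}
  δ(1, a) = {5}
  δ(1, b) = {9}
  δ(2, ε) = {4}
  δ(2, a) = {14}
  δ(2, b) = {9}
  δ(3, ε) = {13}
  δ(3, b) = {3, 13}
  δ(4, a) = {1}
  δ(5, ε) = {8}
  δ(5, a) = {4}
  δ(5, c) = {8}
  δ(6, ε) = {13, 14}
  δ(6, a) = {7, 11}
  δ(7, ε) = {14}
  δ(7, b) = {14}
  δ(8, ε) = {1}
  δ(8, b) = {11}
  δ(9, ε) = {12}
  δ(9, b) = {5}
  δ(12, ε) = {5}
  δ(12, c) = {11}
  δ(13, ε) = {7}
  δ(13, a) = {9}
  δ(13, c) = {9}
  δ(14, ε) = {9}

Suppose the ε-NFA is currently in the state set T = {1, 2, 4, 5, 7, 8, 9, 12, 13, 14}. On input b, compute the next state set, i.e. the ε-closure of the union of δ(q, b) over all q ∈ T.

1 on b → {9}.
2 on b → {9}.
7 on b → {14}.
8 on b → {11}.
9 on b → {5}.
No b-transition from 4, 5, 12, 13, 14.
Union after reading b: {5, 9, 11, 14}.
Now take the ε-closure:
From 5 via ε: add 8.
From 9 via ε: add 12.
From 8 via ε: add 1.
From 1 via ε: add 2.
From 2 via ε: add 4.
No new states can be added; the closed set is {1, 2, 4, 5, 8, 9, 11, 12, 14}.

{1, 2, 4, 5, 8, 9, 11, 12, 14}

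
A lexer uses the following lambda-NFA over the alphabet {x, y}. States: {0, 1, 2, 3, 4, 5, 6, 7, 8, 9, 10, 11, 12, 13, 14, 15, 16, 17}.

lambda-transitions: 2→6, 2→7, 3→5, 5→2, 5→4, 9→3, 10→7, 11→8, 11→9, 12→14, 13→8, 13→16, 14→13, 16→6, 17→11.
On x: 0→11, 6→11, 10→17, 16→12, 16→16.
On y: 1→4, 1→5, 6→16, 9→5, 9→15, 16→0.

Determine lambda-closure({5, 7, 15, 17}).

{2, 3, 4, 5, 6, 7, 8, 9, 11, 15, 17}

Start with {5, 7, 15, 17}.
From 5 via lambda: add 2, 4.
From 17 via lambda: add 11.
From 2 via lambda: add 6.
From 11 via lambda: add 8, 9.
From 9 via lambda: add 3.
No new states can be added; the closed set is {2, 3, 4, 5, 6, 7, 8, 9, 11, 15, 17}.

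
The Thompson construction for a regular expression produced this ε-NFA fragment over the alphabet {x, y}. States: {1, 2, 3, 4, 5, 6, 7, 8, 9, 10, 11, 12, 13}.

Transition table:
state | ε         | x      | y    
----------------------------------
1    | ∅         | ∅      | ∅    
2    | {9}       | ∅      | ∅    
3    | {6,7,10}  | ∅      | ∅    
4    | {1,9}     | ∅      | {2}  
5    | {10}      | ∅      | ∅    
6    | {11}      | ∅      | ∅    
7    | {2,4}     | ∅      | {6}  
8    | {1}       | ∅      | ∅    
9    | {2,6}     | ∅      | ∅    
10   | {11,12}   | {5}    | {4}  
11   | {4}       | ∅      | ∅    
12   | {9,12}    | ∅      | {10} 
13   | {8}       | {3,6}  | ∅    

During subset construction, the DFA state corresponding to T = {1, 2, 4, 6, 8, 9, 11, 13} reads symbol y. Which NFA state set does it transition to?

4 on y → {2}.
No y-transition from 1, 2, 6, 8, 9, 11, 13.
Union after reading y: {2}.
Now take the ε-closure:
From 2 via ε: add 9.
From 9 via ε: add 6.
From 6 via ε: add 11.
From 11 via ε: add 4.
From 4 via ε: add 1.
No new states can be added; the closed set is {1, 2, 4, 6, 9, 11}.

{1, 2, 4, 6, 9, 11}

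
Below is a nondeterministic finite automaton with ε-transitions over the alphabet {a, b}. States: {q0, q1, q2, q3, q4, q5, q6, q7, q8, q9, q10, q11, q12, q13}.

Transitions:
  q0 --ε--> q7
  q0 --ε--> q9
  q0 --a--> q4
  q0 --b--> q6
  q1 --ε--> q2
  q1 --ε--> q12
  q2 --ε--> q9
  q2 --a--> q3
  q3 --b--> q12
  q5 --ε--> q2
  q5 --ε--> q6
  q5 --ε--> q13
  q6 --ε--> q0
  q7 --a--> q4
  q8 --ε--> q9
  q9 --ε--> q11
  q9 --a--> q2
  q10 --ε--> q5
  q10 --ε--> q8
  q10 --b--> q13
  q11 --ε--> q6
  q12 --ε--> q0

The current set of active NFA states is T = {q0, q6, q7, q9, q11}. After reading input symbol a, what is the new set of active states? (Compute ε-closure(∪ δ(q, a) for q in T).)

{q0, q2, q4, q6, q7, q9, q11}

q0 on a → {q4}.
q7 on a → {q4}.
q9 on a → {q2}.
No a-transition from q6, q11.
Union after reading a: {q2, q4}.
Now take the ε-closure:
From q2 via ε: add q9.
From q9 via ε: add q11.
From q11 via ε: add q6.
From q6 via ε: add q0.
From q0 via ε: add q7.
No new states can be added; the closed set is {q0, q2, q4, q6, q7, q9, q11}.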